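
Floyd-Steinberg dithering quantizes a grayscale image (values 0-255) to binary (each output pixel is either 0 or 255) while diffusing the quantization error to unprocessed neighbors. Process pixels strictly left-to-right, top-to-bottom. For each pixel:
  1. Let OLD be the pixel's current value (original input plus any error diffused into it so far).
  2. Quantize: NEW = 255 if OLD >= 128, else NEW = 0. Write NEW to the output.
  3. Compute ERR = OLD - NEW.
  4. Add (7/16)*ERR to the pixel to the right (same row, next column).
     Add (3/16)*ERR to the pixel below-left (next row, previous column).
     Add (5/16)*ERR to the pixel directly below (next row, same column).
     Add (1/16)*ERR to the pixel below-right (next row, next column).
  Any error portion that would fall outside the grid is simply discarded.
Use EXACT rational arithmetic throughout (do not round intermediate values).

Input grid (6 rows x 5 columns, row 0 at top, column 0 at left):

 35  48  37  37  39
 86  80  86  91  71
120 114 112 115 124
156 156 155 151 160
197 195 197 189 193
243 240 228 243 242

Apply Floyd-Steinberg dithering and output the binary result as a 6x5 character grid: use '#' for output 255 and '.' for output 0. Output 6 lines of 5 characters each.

Answer: .....
.#.#.
#.#.#
#.#.#
#####
#####

Derivation:
(0,0): OLD=35 → NEW=0, ERR=35
(0,1): OLD=1013/16 → NEW=0, ERR=1013/16
(0,2): OLD=16563/256 → NEW=0, ERR=16563/256
(0,3): OLD=267493/4096 → NEW=0, ERR=267493/4096
(0,4): OLD=4428355/65536 → NEW=0, ERR=4428355/65536
(1,0): OLD=27855/256 → NEW=0, ERR=27855/256
(1,1): OLD=331177/2048 → NEW=255, ERR=-191063/2048
(1,2): OLD=5348061/65536 → NEW=0, ERR=5348061/65536
(1,3): OLD=42945369/262144 → NEW=255, ERR=-23901351/262144
(1,4): OLD=236172779/4194304 → NEW=0, ERR=236172779/4194304
(2,0): OLD=4473171/32768 → NEW=255, ERR=-3882669/32768
(2,1): OLD=57785281/1048576 → NEW=0, ERR=57785281/1048576
(2,2): OLD=2326749571/16777216 → NEW=255, ERR=-1951440509/16777216
(2,3): OLD=13764738521/268435456 → NEW=0, ERR=13764738521/268435456
(2,4): OLD=680029420207/4294967296 → NEW=255, ERR=-415187240273/4294967296
(3,0): OLD=2169374499/16777216 → NEW=255, ERR=-2108815581/16777216
(3,1): OLD=11947398247/134217728 → NEW=0, ERR=11947398247/134217728
(3,2): OLD=732955513117/4294967296 → NEW=255, ERR=-362261147363/4294967296
(3,3): OLD=899607693269/8589934592 → NEW=0, ERR=899607693269/8589934592
(3,4): OLD=24576085638345/137438953472 → NEW=255, ERR=-10470847497015/137438953472
(4,0): OLD=374543850157/2147483648 → NEW=255, ERR=-173064480083/2147483648
(4,1): OLD=11262338731053/68719476736 → NEW=255, ERR=-6261127836627/68719476736
(4,2): OLD=171502656567363/1099511627776 → NEW=255, ERR=-108872808515517/1099511627776
(4,3): OLD=2794523232824877/17592186044416 → NEW=255, ERR=-1691484208501203/17592186044416
(4,4): OLD=37625335203373499/281474976710656 → NEW=255, ERR=-34150783857843781/281474976710656
(5,0): OLD=220707625226407/1099511627776 → NEW=255, ERR=-59667839856473/1099511627776
(5,1): OLD=1444166052692661/8796093022208 → NEW=255, ERR=-798837667970379/8796093022208
(5,2): OLD=37605441305522781/281474976710656 → NEW=255, ERR=-34170677755694499/281474976710656
(5,3): OLD=147384359481892275/1125899906842624 → NEW=255, ERR=-139720116762976845/1125899906842624
(5,4): OLD=2590172955452849601/18014398509481984 → NEW=255, ERR=-2003498664465056319/18014398509481984
Row 0: .....
Row 1: .#.#.
Row 2: #.#.#
Row 3: #.#.#
Row 4: #####
Row 5: #####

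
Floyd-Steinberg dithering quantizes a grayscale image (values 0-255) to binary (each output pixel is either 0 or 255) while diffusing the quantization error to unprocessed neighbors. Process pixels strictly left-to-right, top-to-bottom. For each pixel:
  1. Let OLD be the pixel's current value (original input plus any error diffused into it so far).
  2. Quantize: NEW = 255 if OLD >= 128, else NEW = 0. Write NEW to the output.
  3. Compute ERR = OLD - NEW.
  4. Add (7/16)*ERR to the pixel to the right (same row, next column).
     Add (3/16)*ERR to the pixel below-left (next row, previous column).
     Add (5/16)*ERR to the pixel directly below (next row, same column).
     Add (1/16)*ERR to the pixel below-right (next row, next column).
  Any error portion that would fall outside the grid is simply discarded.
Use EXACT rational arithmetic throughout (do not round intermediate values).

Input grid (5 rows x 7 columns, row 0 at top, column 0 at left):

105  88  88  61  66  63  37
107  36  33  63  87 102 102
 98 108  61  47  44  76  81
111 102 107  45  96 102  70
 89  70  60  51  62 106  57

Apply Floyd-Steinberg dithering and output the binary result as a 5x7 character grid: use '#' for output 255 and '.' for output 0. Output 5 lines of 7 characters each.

Answer: .#.....
...#.#.
#.....#
.##.#..
.....#.

Derivation:
(0,0): OLD=105 → NEW=0, ERR=105
(0,1): OLD=2143/16 → NEW=255, ERR=-1937/16
(0,2): OLD=8969/256 → NEW=0, ERR=8969/256
(0,3): OLD=312639/4096 → NEW=0, ERR=312639/4096
(0,4): OLD=6513849/65536 → NEW=0, ERR=6513849/65536
(0,5): OLD=111657231/1048576 → NEW=0, ERR=111657231/1048576
(0,6): OLD=1402357609/16777216 → NEW=0, ERR=1402357609/16777216
(1,0): OLD=29981/256 → NEW=0, ERR=29981/256
(1,1): OLD=128075/2048 → NEW=0, ERR=128075/2048
(1,2): OLD=5115303/65536 → NEW=0, ERR=5115303/65536
(1,3): OLD=37179035/262144 → NEW=255, ERR=-29667685/262144
(1,4): OLD=1565037809/16777216 → NEW=0, ERR=1565037809/16777216
(1,5): OLD=26571438913/134217728 → NEW=255, ERR=-7654081727/134217728
(1,6): OLD=235851189935/2147483648 → NEW=0, ERR=235851189935/2147483648
(2,0): OLD=4794729/32768 → NEW=255, ERR=-3561111/32768
(2,1): OLD=106903699/1048576 → NEW=0, ERR=106903699/1048576
(2,2): OLD=1890522489/16777216 → NEW=0, ERR=1890522489/16777216
(2,3): OLD=11180547825/134217728 → NEW=0, ERR=11180547825/134217728
(2,4): OLD=98601263873/1073741824 → NEW=0, ERR=98601263873/1073741824
(2,5): OLD=4287309681387/34359738368 → NEW=0, ERR=4287309681387/34359738368
(2,6): OLD=91450038967325/549755813888 → NEW=255, ERR=-48737693574115/549755813888
(3,0): OLD=1613204313/16777216 → NEW=0, ERR=1613204313/16777216
(3,1): OLD=25536710629/134217728 → NEW=255, ERR=-8688810011/134217728
(3,2): OLD=145902648383/1073741824 → NEW=255, ERR=-127901516737/1073741824
(3,3): OLD=185450660009/4294967296 → NEW=0, ERR=185450660009/4294967296
(3,4): OLD=94662146600793/549755813888 → NEW=255, ERR=-45525585940647/549755813888
(3,5): OLD=412888963786139/4398046511104 → NEW=0, ERR=412888963786139/4398046511104
(3,6): OLD=6415302735192389/70368744177664 → NEW=0, ERR=6415302735192389/70368744177664
(4,0): OLD=229587787159/2147483648 → NEW=0, ERR=229587787159/2147483648
(4,1): OLD=2756272446635/34359738368 → NEW=0, ERR=2756272446635/34359738368
(4,2): OLD=34041493759205/549755813888 → NEW=0, ERR=34041493759205/549755813888
(4,3): OLD=301758644230759/4398046511104 → NEW=0, ERR=301758644230759/4398046511104
(4,4): OLD=3041358789106117/35184372088832 → NEW=0, ERR=3041358789106117/35184372088832
(4,5): OLD=208374163480869253/1125899906842624 → NEW=255, ERR=-78730312763999867/1125899906842624
(4,6): OLD=1094632319237116723/18014398509481984 → NEW=0, ERR=1094632319237116723/18014398509481984
Row 0: .#.....
Row 1: ...#.#.
Row 2: #.....#
Row 3: .##.#..
Row 4: .....#.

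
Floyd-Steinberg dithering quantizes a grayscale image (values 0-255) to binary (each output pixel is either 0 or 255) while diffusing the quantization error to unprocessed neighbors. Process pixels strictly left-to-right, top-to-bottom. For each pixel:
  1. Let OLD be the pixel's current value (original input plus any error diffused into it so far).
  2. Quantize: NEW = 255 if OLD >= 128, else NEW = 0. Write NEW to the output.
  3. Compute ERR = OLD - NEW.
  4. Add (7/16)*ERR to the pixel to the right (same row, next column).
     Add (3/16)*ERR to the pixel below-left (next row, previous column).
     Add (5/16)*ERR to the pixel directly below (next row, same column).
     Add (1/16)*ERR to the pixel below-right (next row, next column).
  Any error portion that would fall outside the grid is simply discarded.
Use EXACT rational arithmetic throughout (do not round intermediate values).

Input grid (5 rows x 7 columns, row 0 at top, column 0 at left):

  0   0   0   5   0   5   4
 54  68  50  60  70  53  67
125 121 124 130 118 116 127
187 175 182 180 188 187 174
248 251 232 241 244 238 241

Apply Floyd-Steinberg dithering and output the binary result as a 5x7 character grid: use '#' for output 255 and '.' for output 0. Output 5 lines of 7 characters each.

Answer: .......
.......
##.###.
#.##.##
#######

Derivation:
(0,0): OLD=0 → NEW=0, ERR=0
(0,1): OLD=0 → NEW=0, ERR=0
(0,2): OLD=0 → NEW=0, ERR=0
(0,3): OLD=5 → NEW=0, ERR=5
(0,4): OLD=35/16 → NEW=0, ERR=35/16
(0,5): OLD=1525/256 → NEW=0, ERR=1525/256
(0,6): OLD=27059/4096 → NEW=0, ERR=27059/4096
(1,0): OLD=54 → NEW=0, ERR=54
(1,1): OLD=733/8 → NEW=0, ERR=733/8
(1,2): OLD=11651/128 → NEW=0, ERR=11651/128
(1,3): OLD=208477/2048 → NEW=0, ERR=208477/2048
(1,4): OLD=3822339/32768 → NEW=0, ERR=3822339/32768
(1,5): OLD=56240733/524288 → NEW=0, ERR=56240733/524288
(1,6): OLD=976162827/8388608 → NEW=0, ERR=976162827/8388608
(2,0): OLD=20359/128 → NEW=255, ERR=-12281/128
(2,1): OLD=131173/1024 → NEW=255, ERR=-129947/1024
(2,2): OLD=3989133/32768 → NEW=0, ERR=3989133/32768
(2,3): OLD=31802301/131072 → NEW=255, ERR=-1621059/131072
(2,4): OLD=1472345523/8388608 → NEW=255, ERR=-666749517/8388608
(2,5): OLD=9654137867/67108864 → NEW=255, ERR=-7458622453/67108864
(2,6): OLD=130400181381/1073741824 → NEW=0, ERR=130400181381/1073741824
(3,0): OLD=2182727/16384 → NEW=255, ERR=-1995193/16384
(3,1): OLD=51849641/524288 → NEW=0, ERR=51849641/524288
(3,2): OLD=2122819211/8388608 → NEW=255, ERR=-16275829/8388608
(3,3): OLD=11273745427/67108864 → NEW=255, ERR=-5839014893/67108864
(3,4): OLD=55557264207/536870912 → NEW=0, ERR=55557264207/536870912
(3,5): OLD=3699604046033/17179869184 → NEW=255, ERR=-681262595887/17179869184
(3,6): OLD=51582524799559/274877906944 → NEW=255, ERR=-18511341471161/274877906944
(4,0): OLD=1916692827/8388608 → NEW=255, ERR=-222402213/8388608
(4,1): OLD=17604719607/67108864 → NEW=255, ERR=491959287/67108864
(4,2): OLD=120510247193/536870912 → NEW=255, ERR=-16391835367/536870912
(4,3): OLD=471875233237/2147483648 → NEW=255, ERR=-75733097003/2147483648
(4,4): OLD=68179742535019/274877906944 → NEW=255, ERR=-1914123735701/274877906944
(4,5): OLD=475873245341193/2199023255552 → NEW=255, ERR=-84877684824567/2199023255552
(4,6): OLD=7057634608516567/35184372088832 → NEW=255, ERR=-1914380274135593/35184372088832
Row 0: .......
Row 1: .......
Row 2: ##.###.
Row 3: #.##.##
Row 4: #######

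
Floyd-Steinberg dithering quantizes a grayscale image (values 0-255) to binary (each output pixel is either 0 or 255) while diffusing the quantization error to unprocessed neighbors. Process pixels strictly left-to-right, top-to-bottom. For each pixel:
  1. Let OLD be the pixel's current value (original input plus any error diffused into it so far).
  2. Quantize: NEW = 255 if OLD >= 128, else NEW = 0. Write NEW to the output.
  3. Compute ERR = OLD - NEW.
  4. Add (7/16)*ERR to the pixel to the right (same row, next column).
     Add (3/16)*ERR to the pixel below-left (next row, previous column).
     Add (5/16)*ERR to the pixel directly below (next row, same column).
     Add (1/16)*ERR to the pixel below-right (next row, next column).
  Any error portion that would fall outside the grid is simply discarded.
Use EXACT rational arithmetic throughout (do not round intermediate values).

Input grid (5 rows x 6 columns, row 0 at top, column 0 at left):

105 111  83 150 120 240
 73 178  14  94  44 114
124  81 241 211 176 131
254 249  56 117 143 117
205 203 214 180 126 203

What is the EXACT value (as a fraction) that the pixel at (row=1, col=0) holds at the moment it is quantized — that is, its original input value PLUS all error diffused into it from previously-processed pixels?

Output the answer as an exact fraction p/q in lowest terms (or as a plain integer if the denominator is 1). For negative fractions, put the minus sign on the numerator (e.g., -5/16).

Answer: 22381/256

Derivation:
(0,0): OLD=105 → NEW=0, ERR=105
(0,1): OLD=2511/16 → NEW=255, ERR=-1569/16
(0,2): OLD=10265/256 → NEW=0, ERR=10265/256
(0,3): OLD=686255/4096 → NEW=255, ERR=-358225/4096
(0,4): OLD=5356745/65536 → NEW=0, ERR=5356745/65536
(0,5): OLD=289155455/1048576 → NEW=255, ERR=21768575/1048576
(1,0): OLD=22381/256 → NEW=0, ERR=22381/256
Target (1,0): original=73, with diffused error = 22381/256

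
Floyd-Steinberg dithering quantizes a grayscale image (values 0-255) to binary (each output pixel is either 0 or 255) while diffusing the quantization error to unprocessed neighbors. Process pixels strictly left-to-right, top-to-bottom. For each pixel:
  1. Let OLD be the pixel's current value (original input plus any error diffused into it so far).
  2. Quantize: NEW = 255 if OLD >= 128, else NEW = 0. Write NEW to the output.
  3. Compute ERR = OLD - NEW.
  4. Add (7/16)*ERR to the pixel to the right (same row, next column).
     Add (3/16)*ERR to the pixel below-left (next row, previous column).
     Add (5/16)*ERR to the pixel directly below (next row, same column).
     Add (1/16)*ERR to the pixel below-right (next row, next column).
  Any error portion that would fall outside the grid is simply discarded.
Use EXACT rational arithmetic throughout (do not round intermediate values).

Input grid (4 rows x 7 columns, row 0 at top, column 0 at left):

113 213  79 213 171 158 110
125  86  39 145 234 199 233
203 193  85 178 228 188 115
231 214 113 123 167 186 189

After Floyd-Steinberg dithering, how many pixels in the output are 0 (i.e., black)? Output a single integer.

(0,0): OLD=113 → NEW=0, ERR=113
(0,1): OLD=4199/16 → NEW=255, ERR=119/16
(0,2): OLD=21057/256 → NEW=0, ERR=21057/256
(0,3): OLD=1019847/4096 → NEW=255, ERR=-24633/4096
(0,4): OLD=11034225/65536 → NEW=255, ERR=-5677455/65536
(0,5): OLD=125932823/1048576 → NEW=0, ERR=125932823/1048576
(0,6): OLD=2727023521/16777216 → NEW=255, ERR=-1551166559/16777216
(1,0): OLD=41397/256 → NEW=255, ERR=-23883/256
(1,1): OLD=143347/2048 → NEW=0, ERR=143347/2048
(1,2): OLD=6203887/65536 → NEW=0, ERR=6203887/65536
(1,3): OLD=45464579/262144 → NEW=255, ERR=-21382141/262144
(1,4): OLD=3244464617/16777216 → NEW=255, ERR=-1033725463/16777216
(1,5): OLD=25075137593/134217728 → NEW=255, ERR=-9150383047/134217728
(1,6): OLD=390383747639/2147483648 → NEW=255, ERR=-157224582601/2147483648
(2,0): OLD=6126625/32768 → NEW=255, ERR=-2229215/32768
(2,1): OLD=206599291/1048576 → NEW=255, ERR=-60787589/1048576
(2,2): OLD=1313669169/16777216 → NEW=0, ERR=1313669169/16777216
(2,3): OLD=24310964457/134217728 → NEW=255, ERR=-9914556183/134217728
(2,4): OLD=170238277305/1073741824 → NEW=255, ERR=-103565887815/1073741824
(2,5): OLD=3673687132947/34359738368 → NEW=0, ERR=3673687132947/34359738368
(2,6): OLD=74017263859637/549755813888 → NEW=255, ERR=-66170468681803/549755813888
(3,0): OLD=3336499729/16777216 → NEW=255, ERR=-941690351/16777216
(3,1): OLD=24394998717/134217728 → NEW=255, ERR=-9830521923/134217728
(3,2): OLD=94437142791/1073741824 → NEW=0, ERR=94437142791/1073741824
(3,3): OLD=537744706305/4294967296 → NEW=0, ERR=537744706305/4294967296
(3,4): OLD=113835317437969/549755813888 → NEW=255, ERR=-26352415103471/549755813888
(3,5): OLD=746982113217731/4398046511104 → NEW=255, ERR=-374519747113789/4398046511104
(3,6): OLD=8501467625527069/70368744177664 → NEW=0, ERR=8501467625527069/70368744177664
Output grid:
  Row 0: .#.##.#  (3 black, running=3)
  Row 1: #..####  (2 black, running=5)
  Row 2: ##.##.#  (2 black, running=7)
  Row 3: ##..##.  (3 black, running=10)

Answer: 10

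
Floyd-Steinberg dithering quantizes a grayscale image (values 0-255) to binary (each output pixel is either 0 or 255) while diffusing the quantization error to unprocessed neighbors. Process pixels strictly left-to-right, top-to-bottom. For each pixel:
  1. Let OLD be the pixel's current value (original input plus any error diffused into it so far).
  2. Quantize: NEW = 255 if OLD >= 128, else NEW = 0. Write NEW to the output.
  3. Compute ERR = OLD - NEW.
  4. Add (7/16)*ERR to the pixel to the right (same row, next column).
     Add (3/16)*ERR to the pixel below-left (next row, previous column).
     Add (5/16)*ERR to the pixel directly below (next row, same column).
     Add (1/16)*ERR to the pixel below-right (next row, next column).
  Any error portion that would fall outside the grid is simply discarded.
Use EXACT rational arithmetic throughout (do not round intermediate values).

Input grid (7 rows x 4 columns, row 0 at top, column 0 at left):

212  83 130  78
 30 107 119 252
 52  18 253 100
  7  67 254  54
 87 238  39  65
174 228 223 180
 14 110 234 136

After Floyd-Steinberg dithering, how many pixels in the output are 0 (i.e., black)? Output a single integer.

Answer: 15

Derivation:
(0,0): OLD=212 → NEW=255, ERR=-43
(0,1): OLD=1027/16 → NEW=0, ERR=1027/16
(0,2): OLD=40469/256 → NEW=255, ERR=-24811/256
(0,3): OLD=145811/4096 → NEW=0, ERR=145811/4096
(1,0): OLD=7321/256 → NEW=0, ERR=7321/256
(1,1): OLD=243119/2048 → NEW=0, ERR=243119/2048
(1,2): OLD=9917915/65536 → NEW=255, ERR=-6793765/65536
(1,3): OLD=221998061/1048576 → NEW=255, ERR=-45388819/1048576
(2,0): OLD=2726133/32768 → NEW=0, ERR=2726133/32768
(2,1): OLD=77432151/1048576 → NEW=0, ERR=77432151/1048576
(2,2): OLD=528933747/2097152 → NEW=255, ERR=-5840013/2097152
(2,3): OLD=2643274439/33554432 → NEW=0, ERR=2643274439/33554432
(3,0): OLD=785918245/16777216 → NEW=0, ERR=785918245/16777216
(3,1): OLD=30936795131/268435456 → NEW=0, ERR=30936795131/268435456
(3,2): OLD=1387002867973/4294967296 → NEW=255, ERR=291786207493/4294967296
(3,3): OLD=7433090490531/68719476736 → NEW=0, ERR=7433090490531/68719476736
(4,0): OLD=529345999745/4294967296 → NEW=0, ERR=529345999745/4294967296
(4,1): OLD=11806077382531/34359738368 → NEW=255, ERR=3044344098691/34359738368
(4,2): OLD=139063758489507/1099511627776 → NEW=0, ERR=139063758489507/1099511627776
(4,3): OLD=2786282910674277/17592186044416 → NEW=255, ERR=-1699724530651803/17592186044416
(5,0): OLD=125964383902385/549755813888 → NEW=255, ERR=-14223348639055/549755813888
(5,1): OLD=4851690444373879/17592186044416 → NEW=255, ERR=365683003047799/17592186044416
(5,2): OLD=2278541627923307/8796093022208 → NEW=255, ERR=35537907260267/8796093022208
(5,3): OLD=44889423992134915/281474976710656 → NEW=255, ERR=-26886695069082365/281474976710656
(6,0): OLD=2761962900843781/281474976710656 → NEW=0, ERR=2761962900843781/281474976710656
(6,1): OLD=540113624154274419/4503599627370496 → NEW=0, ERR=540113624154274419/4503599627370496
(6,2): OLD=19536302902005624501/72057594037927936 → NEW=255, ERR=1161616422334000821/72057594037927936
(6,3): OLD=130804796430719874547/1152921504606846976 → NEW=0, ERR=130804796430719874547/1152921504606846976
Output grid:
  Row 0: #.#.  (2 black, running=2)
  Row 1: ..##  (2 black, running=4)
  Row 2: ..#.  (3 black, running=7)
  Row 3: ..#.  (3 black, running=10)
  Row 4: .#.#  (2 black, running=12)
  Row 5: ####  (0 black, running=12)
  Row 6: ..#.  (3 black, running=15)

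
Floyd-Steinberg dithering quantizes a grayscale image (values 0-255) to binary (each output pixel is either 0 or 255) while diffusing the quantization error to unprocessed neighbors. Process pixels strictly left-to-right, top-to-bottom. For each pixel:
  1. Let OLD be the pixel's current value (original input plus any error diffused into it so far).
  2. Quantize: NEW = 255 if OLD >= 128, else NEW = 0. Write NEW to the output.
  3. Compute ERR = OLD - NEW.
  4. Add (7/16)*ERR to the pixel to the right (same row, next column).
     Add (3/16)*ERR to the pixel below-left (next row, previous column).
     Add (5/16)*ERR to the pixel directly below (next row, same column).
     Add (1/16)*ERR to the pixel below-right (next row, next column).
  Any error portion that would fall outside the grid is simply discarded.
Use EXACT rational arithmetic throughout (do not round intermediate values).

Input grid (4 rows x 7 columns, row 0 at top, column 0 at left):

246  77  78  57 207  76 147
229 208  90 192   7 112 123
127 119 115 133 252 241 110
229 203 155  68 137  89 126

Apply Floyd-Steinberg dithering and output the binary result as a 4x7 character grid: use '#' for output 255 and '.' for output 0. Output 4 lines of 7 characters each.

(0,0): OLD=246 → NEW=255, ERR=-9
(0,1): OLD=1169/16 → NEW=0, ERR=1169/16
(0,2): OLD=28151/256 → NEW=0, ERR=28151/256
(0,3): OLD=430529/4096 → NEW=0, ERR=430529/4096
(0,4): OLD=16579655/65536 → NEW=255, ERR=-132025/65536
(0,5): OLD=78767601/1048576 → NEW=0, ERR=78767601/1048576
(0,6): OLD=3017623959/16777216 → NEW=255, ERR=-1260566121/16777216
(1,0): OLD=61411/256 → NEW=255, ERR=-3869/256
(1,1): OLD=500277/2048 → NEW=255, ERR=-21963/2048
(1,2): OLD=9433689/65536 → NEW=255, ERR=-7277991/65536
(1,3): OLD=47908389/262144 → NEW=255, ERR=-18938331/262144
(1,4): OLD=-76876529/16777216 → NEW=0, ERR=-76876529/16777216
(1,5): OLD=16006273343/134217728 → NEW=0, ERR=16006273343/134217728
(1,6): OLD=335844010193/2147483648 → NEW=255, ERR=-211764320047/2147483648
(2,0): OLD=3940887/32768 → NEW=0, ERR=3940887/32768
(2,1): OLD=153614445/1048576 → NEW=255, ERR=-113772435/1048576
(2,2): OLD=312228487/16777216 → NEW=0, ERR=312228487/16777216
(2,3): OLD=14866726927/134217728 → NEW=0, ERR=14866726927/134217728
(2,4): OLD=340240150591/1073741824 → NEW=255, ERR=66435985471/1073741824
(2,5): OLD=9846169454869/34359738368 → NEW=255, ERR=1084436171029/34359738368
(2,6): OLD=55220653096931/549755813888 → NEW=0, ERR=55220653096931/549755813888
(3,0): OLD=4131207079/16777216 → NEW=255, ERR=-146983001/16777216
(3,1): OLD=23658070683/134217728 → NEW=255, ERR=-10567449957/134217728
(3,2): OLD=150707132161/1073741824 → NEW=255, ERR=-123097032959/1073741824
(3,3): OLD=280127882615/4294967296 → NEW=0, ERR=280127882615/4294967296
(3,4): OLD=108692656210855/549755813888 → NEW=255, ERR=-31495076330585/549755813888
(3,5): OLD=424409411098341/4398046511104 → NEW=0, ERR=424409411098341/4398046511104
(3,6): OLD=14184961597843003/70368744177664 → NEW=255, ERR=-3759068167461317/70368744177664
Row 0: #...#.#
Row 1: ####..#
Row 2: .#..##.
Row 3: ###.#.#

Answer: #...#.#
####..#
.#..##.
###.#.#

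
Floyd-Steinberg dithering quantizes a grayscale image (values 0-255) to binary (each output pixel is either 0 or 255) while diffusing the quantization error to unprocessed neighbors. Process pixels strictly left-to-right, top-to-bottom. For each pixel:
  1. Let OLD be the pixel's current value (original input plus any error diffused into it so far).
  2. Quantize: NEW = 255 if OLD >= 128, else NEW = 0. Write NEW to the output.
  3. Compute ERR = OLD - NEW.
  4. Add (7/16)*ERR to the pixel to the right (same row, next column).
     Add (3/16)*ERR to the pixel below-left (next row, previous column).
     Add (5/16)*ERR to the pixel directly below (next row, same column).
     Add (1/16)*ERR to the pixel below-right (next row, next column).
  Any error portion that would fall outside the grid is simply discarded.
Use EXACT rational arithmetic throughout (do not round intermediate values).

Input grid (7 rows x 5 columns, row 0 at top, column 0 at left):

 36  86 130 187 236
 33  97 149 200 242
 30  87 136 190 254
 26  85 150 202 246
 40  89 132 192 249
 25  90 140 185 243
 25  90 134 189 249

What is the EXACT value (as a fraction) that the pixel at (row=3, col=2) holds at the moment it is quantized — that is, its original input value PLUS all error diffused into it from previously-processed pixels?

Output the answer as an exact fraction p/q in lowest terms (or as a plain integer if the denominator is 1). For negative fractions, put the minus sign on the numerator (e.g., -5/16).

(0,0): OLD=36 → NEW=0, ERR=36
(0,1): OLD=407/4 → NEW=0, ERR=407/4
(0,2): OLD=11169/64 → NEW=255, ERR=-5151/64
(0,3): OLD=155431/1024 → NEW=255, ERR=-105689/1024
(0,4): OLD=3126801/16384 → NEW=255, ERR=-1051119/16384
(1,0): OLD=4053/64 → NEW=0, ERR=4053/64
(1,1): OLD=73555/512 → NEW=255, ERR=-57005/512
(1,2): OLD=1018191/16384 → NEW=0, ERR=1018191/16384
(1,3): OLD=11657251/65536 → NEW=255, ERR=-5054429/65536
(1,4): OLD=190587913/1048576 → NEW=255, ERR=-76798967/1048576
(2,0): OLD=236865/8192 → NEW=0, ERR=236865/8192
(2,1): OLD=21093979/262144 → NEW=0, ERR=21093979/262144
(2,2): OLD=709698769/4194304 → NEW=255, ERR=-359848751/4194304
(2,3): OLD=7953394915/67108864 → NEW=0, ERR=7953394915/67108864
(2,4): OLD=298652782965/1073741824 → NEW=255, ERR=24848617845/1073741824
(3,0): OLD=210232241/4194304 → NEW=0, ERR=210232241/4194304
(3,1): OLD=3952563037/33554432 → NEW=0, ERR=3952563037/33554432
(3,2): OLD=216869499407/1073741824 → NEW=255, ERR=-56934665713/1073741824
Target (3,2): original=150, with diffused error = 216869499407/1073741824

Answer: 216869499407/1073741824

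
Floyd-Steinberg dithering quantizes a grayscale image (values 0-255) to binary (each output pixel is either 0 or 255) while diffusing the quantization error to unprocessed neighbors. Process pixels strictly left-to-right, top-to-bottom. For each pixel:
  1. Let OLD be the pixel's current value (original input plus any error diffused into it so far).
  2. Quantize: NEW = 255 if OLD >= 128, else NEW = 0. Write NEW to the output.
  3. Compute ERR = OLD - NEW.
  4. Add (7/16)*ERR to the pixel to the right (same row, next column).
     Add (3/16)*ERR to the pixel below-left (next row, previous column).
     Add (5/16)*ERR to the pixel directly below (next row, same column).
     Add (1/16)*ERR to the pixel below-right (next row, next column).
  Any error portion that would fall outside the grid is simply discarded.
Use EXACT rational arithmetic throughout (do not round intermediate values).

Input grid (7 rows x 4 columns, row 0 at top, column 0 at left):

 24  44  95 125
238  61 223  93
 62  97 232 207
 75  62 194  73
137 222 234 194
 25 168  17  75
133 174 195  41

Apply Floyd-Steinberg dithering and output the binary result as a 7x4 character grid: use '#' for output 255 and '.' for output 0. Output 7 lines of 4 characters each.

Answer: ...#
#.#.
.###
..#.
####
.#..
.##.

Derivation:
(0,0): OLD=24 → NEW=0, ERR=24
(0,1): OLD=109/2 → NEW=0, ERR=109/2
(0,2): OLD=3803/32 → NEW=0, ERR=3803/32
(0,3): OLD=90621/512 → NEW=255, ERR=-39939/512
(1,0): OLD=8183/32 → NEW=255, ERR=23/32
(1,1): OLD=26145/256 → NEW=0, ERR=26145/256
(1,2): OLD=2405173/8192 → NEW=255, ERR=316213/8192
(1,3): OLD=12181635/131072 → NEW=0, ERR=12181635/131072
(2,0): OLD=333307/4096 → NEW=0, ERR=333307/4096
(2,1): OLD=22518009/131072 → NEW=255, ERR=-10905351/131072
(2,2): OLD=60678749/262144 → NEW=255, ERR=-6167971/262144
(2,3): OLD=956980297/4194304 → NEW=255, ERR=-112567223/4194304
(3,0): OLD=177899467/2097152 → NEW=0, ERR=177899467/2097152
(3,1): OLD=2475864853/33554432 → NEW=0, ERR=2475864853/33554432
(3,2): OLD=112043126251/536870912 → NEW=255, ERR=-24858956309/536870912
(3,3): OLD=368377503725/8589934592 → NEW=0, ERR=368377503725/8589934592
(4,0): OLD=95210866863/536870912 → NEW=255, ERR=-41691215697/536870912
(4,1): OLD=892080776205/4294967296 → NEW=255, ERR=-203135884275/4294967296
(4,2): OLD=29067050141421/137438953472 → NEW=255, ERR=-5979882993939/137438953472
(4,3): OLD=407857638102411/2199023255552 → NEW=255, ERR=-152893292063349/2199023255552
(5,0): OLD=-559069362305/68719476736 → NEW=0, ERR=-559069362305/68719476736
(5,1): OLD=300494594176217/2199023255552 → NEW=255, ERR=-260256335989543/2199023255552
(5,2): OLD=-70773003589707/1099511627776 → NEW=0, ERR=-70773003589707/1099511627776
(5,3): OLD=787861268186733/35184372088832 → NEW=0, ERR=787861268186733/35184372088832
(6,0): OLD=3809301381877227/35184372088832 → NEW=0, ERR=3809301381877227/35184372088832
(6,1): OLD=96717442831173405/562949953421312 → NEW=255, ERR=-46834795291261155/562949953421312
(6,2): OLD=1218573117305655611/9007199254740992 → NEW=255, ERR=-1078262692653297349/9007199254740992
(6,3): OLD=-1210426159590852195/144115188075855872 → NEW=0, ERR=-1210426159590852195/144115188075855872
Row 0: ...#
Row 1: #.#.
Row 2: .###
Row 3: ..#.
Row 4: ####
Row 5: .#..
Row 6: .##.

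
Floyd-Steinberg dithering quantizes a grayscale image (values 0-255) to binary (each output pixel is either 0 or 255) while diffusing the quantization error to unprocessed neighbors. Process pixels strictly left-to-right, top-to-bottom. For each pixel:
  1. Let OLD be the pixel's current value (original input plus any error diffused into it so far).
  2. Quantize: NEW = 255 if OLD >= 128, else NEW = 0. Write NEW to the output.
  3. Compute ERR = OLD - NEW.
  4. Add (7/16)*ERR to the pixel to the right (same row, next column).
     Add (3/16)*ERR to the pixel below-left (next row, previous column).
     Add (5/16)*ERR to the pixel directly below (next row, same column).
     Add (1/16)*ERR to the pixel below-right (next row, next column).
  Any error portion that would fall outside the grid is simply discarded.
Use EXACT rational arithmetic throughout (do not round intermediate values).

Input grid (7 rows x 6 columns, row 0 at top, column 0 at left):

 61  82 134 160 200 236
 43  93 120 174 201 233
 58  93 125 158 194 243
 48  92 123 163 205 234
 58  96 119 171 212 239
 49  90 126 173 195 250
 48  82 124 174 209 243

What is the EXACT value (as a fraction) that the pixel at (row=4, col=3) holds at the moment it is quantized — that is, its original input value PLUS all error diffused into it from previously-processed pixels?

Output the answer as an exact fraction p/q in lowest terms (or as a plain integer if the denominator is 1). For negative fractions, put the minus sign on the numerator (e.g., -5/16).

(0,0): OLD=61 → NEW=0, ERR=61
(0,1): OLD=1739/16 → NEW=0, ERR=1739/16
(0,2): OLD=46477/256 → NEW=255, ERR=-18803/256
(0,3): OLD=523739/4096 → NEW=0, ERR=523739/4096
(0,4): OLD=16773373/65536 → NEW=255, ERR=61693/65536
(0,5): OLD=247895787/1048576 → NEW=255, ERR=-19491093/1048576
(1,0): OLD=21105/256 → NEW=0, ERR=21105/256
(1,1): OLD=313495/2048 → NEW=255, ERR=-208745/2048
(1,2): OLD=5454051/65536 → NEW=0, ERR=5454051/65536
(1,3): OLD=64475303/262144 → NEW=255, ERR=-2371417/262144
(1,4): OLD=3386360085/16777216 → NEW=255, ERR=-891829995/16777216
(1,5): OLD=54759157251/268435456 → NEW=255, ERR=-13691884029/268435456
(2,0): OLD=2118509/32768 → NEW=0, ERR=2118509/32768
(2,1): OLD=115542527/1048576 → NEW=0, ERR=115542527/1048576
(2,2): OLD=3206939325/16777216 → NEW=255, ERR=-1071250755/16777216
(2,3): OLD=16437970197/134217728 → NEW=0, ERR=16437970197/134217728
(2,4): OLD=948504855487/4294967296 → NEW=255, ERR=-146711804993/4294967296
(2,5): OLD=14348191010857/68719476736 → NEW=255, ERR=-3175275556823/68719476736
(3,0): OLD=1490895389/16777216 → NEW=0, ERR=1490895389/16777216
(3,1): OLD=21123328089/134217728 → NEW=255, ERR=-13102192551/134217728
(3,2): OLD=96839232347/1073741824 → NEW=0, ERR=96839232347/1073741824
(3,3): OLD=15828472836945/68719476736 → NEW=255, ERR=-1694993730735/68719476736
(3,4): OLD=100344198624945/549755813888 → NEW=255, ERR=-39843533916495/549755813888
(3,5): OLD=1633590896469183/8796093022208 → NEW=255, ERR=-609412824193857/8796093022208
(4,0): OLD=144883289491/2147483648 → NEW=0, ERR=144883289491/2147483648
(4,1): OLD=4036412509559/34359738368 → NEW=0, ERR=4036412509559/34359738368
(4,2): OLD=206546909411893/1099511627776 → NEW=255, ERR=-73828555670987/1099511627776
(4,3): OLD=2215966595863785/17592186044416 → NEW=0, ERR=2215966595863785/17592186044416
Target (4,3): original=171, with diffused error = 2215966595863785/17592186044416

Answer: 2215966595863785/17592186044416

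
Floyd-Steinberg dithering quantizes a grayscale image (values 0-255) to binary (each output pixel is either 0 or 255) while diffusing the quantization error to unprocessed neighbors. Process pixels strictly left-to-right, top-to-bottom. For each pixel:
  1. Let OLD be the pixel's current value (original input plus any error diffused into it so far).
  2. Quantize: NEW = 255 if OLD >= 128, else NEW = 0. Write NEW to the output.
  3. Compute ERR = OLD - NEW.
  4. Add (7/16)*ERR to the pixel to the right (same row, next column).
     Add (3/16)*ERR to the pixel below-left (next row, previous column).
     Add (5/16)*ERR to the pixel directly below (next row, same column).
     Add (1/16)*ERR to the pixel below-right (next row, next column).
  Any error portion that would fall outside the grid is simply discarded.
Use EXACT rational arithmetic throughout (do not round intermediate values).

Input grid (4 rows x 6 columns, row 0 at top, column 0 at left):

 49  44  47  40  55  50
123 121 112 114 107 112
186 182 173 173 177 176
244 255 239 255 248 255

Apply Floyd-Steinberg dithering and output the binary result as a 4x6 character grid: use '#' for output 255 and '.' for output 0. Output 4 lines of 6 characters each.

(0,0): OLD=49 → NEW=0, ERR=49
(0,1): OLD=1047/16 → NEW=0, ERR=1047/16
(0,2): OLD=19361/256 → NEW=0, ERR=19361/256
(0,3): OLD=299367/4096 → NEW=0, ERR=299367/4096
(0,4): OLD=5700049/65536 → NEW=0, ERR=5700049/65536
(0,5): OLD=92329143/1048576 → NEW=0, ERR=92329143/1048576
(1,0): OLD=38549/256 → NEW=255, ERR=-26731/256
(1,1): OLD=231443/2048 → NEW=0, ERR=231443/2048
(1,2): OLD=13295247/65536 → NEW=255, ERR=-3416433/65536
(1,3): OLD=35407139/262144 → NEW=255, ERR=-31439581/262144
(1,4): OLD=1724483145/16777216 → NEW=0, ERR=1724483145/16777216
(1,5): OLD=50981697071/268435456 → NEW=255, ERR=-17469344209/268435456
(2,0): OLD=5719937/32768 → NEW=255, ERR=-2635903/32768
(2,1): OLD=173876635/1048576 → NEW=255, ERR=-93510245/1048576
(2,2): OLD=1715795857/16777216 → NEW=0, ERR=1715795857/16777216
(2,3): OLD=26344040777/134217728 → NEW=255, ERR=-7881479863/134217728
(2,4): OLD=703224981339/4294967296 → NEW=255, ERR=-391991679141/4294967296
(2,5): OLD=8394606299949/68719476736 → NEW=0, ERR=8394606299949/68719476736
(3,0): OLD=3391365489/16777216 → NEW=255, ERR=-886824591/16777216
(3,1): OLD=29280127389/134217728 → NEW=255, ERR=-4945393251/134217728
(3,2): OLD=255824461223/1073741824 → NEW=255, ERR=-17979703897/1073741824
(3,3): OLD=15022266782453/68719476736 → NEW=255, ERR=-2501199785227/68719476736
(3,4): OLD=122479826035285/549755813888 → NEW=255, ERR=-17707906506155/549755813888
(3,5): OLD=2404657692187867/8796093022208 → NEW=255, ERR=161653971524827/8796093022208
Row 0: ......
Row 1: #.##.#
Row 2: ##.##.
Row 3: ######

Answer: ......
#.##.#
##.##.
######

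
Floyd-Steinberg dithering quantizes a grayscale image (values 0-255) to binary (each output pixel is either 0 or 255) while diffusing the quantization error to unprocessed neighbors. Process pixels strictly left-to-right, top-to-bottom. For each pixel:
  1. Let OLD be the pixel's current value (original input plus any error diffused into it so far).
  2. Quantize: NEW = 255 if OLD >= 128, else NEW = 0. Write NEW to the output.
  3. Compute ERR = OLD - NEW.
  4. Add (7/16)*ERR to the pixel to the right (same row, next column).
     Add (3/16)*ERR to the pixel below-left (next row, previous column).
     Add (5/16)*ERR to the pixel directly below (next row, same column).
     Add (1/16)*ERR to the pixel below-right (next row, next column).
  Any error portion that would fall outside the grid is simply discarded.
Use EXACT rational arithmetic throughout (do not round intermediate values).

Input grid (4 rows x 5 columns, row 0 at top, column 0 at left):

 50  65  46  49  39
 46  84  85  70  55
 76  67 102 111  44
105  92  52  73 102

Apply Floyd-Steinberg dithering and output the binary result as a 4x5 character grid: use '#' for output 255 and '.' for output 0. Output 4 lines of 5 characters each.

(0,0): OLD=50 → NEW=0, ERR=50
(0,1): OLD=695/8 → NEW=0, ERR=695/8
(0,2): OLD=10753/128 → NEW=0, ERR=10753/128
(0,3): OLD=175623/2048 → NEW=0, ERR=175623/2048
(0,4): OLD=2507313/32768 → NEW=0, ERR=2507313/32768
(1,0): OLD=9973/128 → NEW=0, ERR=9973/128
(1,1): OLD=168051/1024 → NEW=255, ERR=-93069/1024
(1,2): OLD=3047343/32768 → NEW=0, ERR=3047343/32768
(1,3): OLD=20589027/131072 → NEW=255, ERR=-12834333/131072
(1,4): OLD=86889161/2097152 → NEW=0, ERR=86889161/2097152
(2,0): OLD=1364897/16384 → NEW=0, ERR=1364897/16384
(2,1): OLD=51039931/524288 → NEW=0, ERR=51039931/524288
(2,2): OLD=1255041649/8388608 → NEW=255, ERR=-884053391/8388608
(2,3): OLD=6425597251/134217728 → NEW=0, ERR=6425597251/134217728
(2,4): OLD=154130635797/2147483648 → NEW=0, ERR=154130635797/2147483648
(3,0): OLD=1252307153/8388608 → NEW=255, ERR=-886787887/8388608
(3,1): OLD=4135188669/67108864 → NEW=0, ERR=4135188669/67108864
(3,2): OLD=131180533871/2147483648 → NEW=0, ERR=131180533871/2147483648
(3,3): OLD=522080832167/4294967296 → NEW=0, ERR=522080832167/4294967296
(3,4): OLD=12410877922243/68719476736 → NEW=255, ERR=-5112588645437/68719476736
Row 0: .....
Row 1: .#.#.
Row 2: ..#..
Row 3: #...#

Answer: .....
.#.#.
..#..
#...#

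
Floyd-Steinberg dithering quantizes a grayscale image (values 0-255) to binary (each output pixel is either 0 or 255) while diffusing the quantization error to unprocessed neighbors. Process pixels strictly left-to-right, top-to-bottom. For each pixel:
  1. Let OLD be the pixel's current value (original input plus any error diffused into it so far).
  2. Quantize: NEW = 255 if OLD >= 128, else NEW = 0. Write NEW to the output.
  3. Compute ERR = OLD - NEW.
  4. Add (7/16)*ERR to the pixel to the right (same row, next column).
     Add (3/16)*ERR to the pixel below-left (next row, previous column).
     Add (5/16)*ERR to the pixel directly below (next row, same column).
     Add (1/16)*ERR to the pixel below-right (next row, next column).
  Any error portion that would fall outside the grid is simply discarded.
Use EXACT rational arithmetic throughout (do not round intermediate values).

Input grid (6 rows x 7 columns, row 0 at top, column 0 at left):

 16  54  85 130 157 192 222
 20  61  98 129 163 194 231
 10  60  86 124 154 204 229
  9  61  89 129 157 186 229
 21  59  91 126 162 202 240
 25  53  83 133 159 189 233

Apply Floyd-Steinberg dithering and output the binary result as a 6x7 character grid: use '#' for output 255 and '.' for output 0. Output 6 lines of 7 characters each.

Answer: ...#.##
..#.###
..#.###
...#.##
.#.#.##
...##.#

Derivation:
(0,0): OLD=16 → NEW=0, ERR=16
(0,1): OLD=61 → NEW=0, ERR=61
(0,2): OLD=1787/16 → NEW=0, ERR=1787/16
(0,3): OLD=45789/256 → NEW=255, ERR=-19491/256
(0,4): OLD=506635/4096 → NEW=0, ERR=506635/4096
(0,5): OLD=16129357/65536 → NEW=255, ERR=-582323/65536
(0,6): OLD=228707611/1048576 → NEW=255, ERR=-38679269/1048576
(1,0): OLD=583/16 → NEW=0, ERR=583/16
(1,1): OLD=15097/128 → NEW=0, ERR=15097/128
(1,2): OLD=712869/4096 → NEW=255, ERR=-331611/4096
(1,3): OLD=1637741/16384 → NEW=0, ERR=1637741/16384
(1,4): OLD=250568771/1048576 → NEW=255, ERR=-16818109/1048576
(1,5): OLD=1552064027/8388608 → NEW=255, ERR=-587031013/8388608
(1,6): OLD=25273369973/134217728 → NEW=255, ERR=-8952150667/134217728
(2,0): OLD=89091/2048 → NEW=0, ERR=89091/2048
(2,1): OLD=6749369/65536 → NEW=0, ERR=6749369/65536
(2,2): OLD=138276795/1048576 → NEW=255, ERR=-129110085/1048576
(2,3): OLD=782667283/8388608 → NEW=0, ERR=782667283/8388608
(2,4): OLD=12276453543/67108864 → NEW=255, ERR=-4836306777/67108864
(2,5): OLD=294406718321/2147483648 → NEW=255, ERR=-253201611919/2147483648
(2,6): OLD=5229516810151/34359738368 → NEW=255, ERR=-3532216473689/34359738368
(3,0): OLD=43939851/1048576 → NEW=0, ERR=43939851/1048576
(3,1): OLD=764611495/8388608 → NEW=0, ERR=764611495/8388608
(3,2): OLD=7672587969/67108864 → NEW=0, ERR=7672587969/67108864
(3,3): OLD=50188884157/268435456 → NEW=255, ERR=-18262157123/268435456
(3,4): OLD=3038747029259/34359738368 → NEW=0, ERR=3038747029259/34359738368
(3,5): OLD=45098421571785/274877906944 → NEW=255, ERR=-24995444698935/274877906944
(3,6): OLD=658486072877079/4398046511104 → NEW=255, ERR=-463015787454441/4398046511104
(4,0): OLD=6870000813/134217728 → NEW=0, ERR=6870000813/134217728
(4,1): OLD=287620289265/2147483648 → NEW=255, ERR=-259988040975/2147483648
(4,2): OLD=2291882751471/34359738368 → NEW=0, ERR=2291882751471/34359738368
(4,3): OLD=43334618689685/274877906944 → NEW=255, ERR=-26759247581035/274877906944
(4,4): OLD=276515949955603/2199023255552 → NEW=0, ERR=276515949955603/2199023255552
(4,5): OLD=15085986304733599/70368744177664 → NEW=255, ERR=-2858043460570721/70368744177664
(4,6): OLD=206769576578952073/1125899906842624 → NEW=255, ERR=-80334899665917047/1125899906842624
(5,0): OLD=628629401315/34359738368 → NEW=0, ERR=628629401315/34359738368
(5,1): OLD=10686394564905/274877906944 → NEW=0, ERR=10686394564905/274877906944
(5,2): OLD=208980860223451/2199023255552 → NEW=0, ERR=208980860223451/2199023255552
(5,3): OLD=3024122976049183/17592186044416 → NEW=255, ERR=-1461884465276897/17592186044416
(5,4): OLD=166903374390663457/1125899906842624 → NEW=255, ERR=-120201101854205663/1125899906842624
(5,5): OLD=1117620797923257625/9007199254740992 → NEW=0, ERR=1117620797923257625/9007199254740992
(5,6): OLD=37822958857547487383/144115188075855872 → NEW=255, ERR=1073585898204240023/144115188075855872
Row 0: ...#.##
Row 1: ..#.###
Row 2: ..#.###
Row 3: ...#.##
Row 4: .#.#.##
Row 5: ...##.#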